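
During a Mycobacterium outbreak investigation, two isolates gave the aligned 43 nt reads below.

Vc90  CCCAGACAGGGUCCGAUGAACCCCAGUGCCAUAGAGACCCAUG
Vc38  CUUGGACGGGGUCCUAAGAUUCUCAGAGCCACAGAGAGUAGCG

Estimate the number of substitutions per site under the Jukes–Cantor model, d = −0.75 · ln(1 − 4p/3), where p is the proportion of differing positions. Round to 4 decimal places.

0.5141

Mismatches occur at site 2 (C↔U), site 3 (C↔U), site 4 (A↔G), site 8 (A↔G), site 15 (G↔U), site 17 (U↔A), site 20 (A↔U), site 21 (C↔U), site 23 (C↔U), site 27 (U↔A), site 32 (U↔C), site 38 (C↔G), site 39 (C↔U), site 40 (C↔A), site 41 (A↔G), site 42 (U↔C).
p = 16/43 = 0.372093.
d = −0.75 · ln(1 − (4/3)·0.372093) = −0.75 · ln(0.503876) = −0.75 · (-0.685425) = 0.5141.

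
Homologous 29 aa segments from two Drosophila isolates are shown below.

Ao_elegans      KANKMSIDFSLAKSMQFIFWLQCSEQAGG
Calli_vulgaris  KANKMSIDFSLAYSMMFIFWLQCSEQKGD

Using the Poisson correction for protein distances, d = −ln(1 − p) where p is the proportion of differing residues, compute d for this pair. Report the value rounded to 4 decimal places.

Differing sites — 13:K/Y; 16:Q/M; 27:A/K; 29:G/D.
p = 4/29 = 0.137931.
d = −ln(1 − 0.137931) = −ln(0.862069) = 0.1484.

0.1484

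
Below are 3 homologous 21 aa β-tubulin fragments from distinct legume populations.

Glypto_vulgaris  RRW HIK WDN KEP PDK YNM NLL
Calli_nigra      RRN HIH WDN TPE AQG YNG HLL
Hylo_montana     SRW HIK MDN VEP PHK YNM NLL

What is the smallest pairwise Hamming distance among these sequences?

4

Pairwise Hamming distances:
  Glypto_vulgaris vs Calli_nigra: 10
  Glypto_vulgaris vs Hylo_montana: 4
  Calli_nigra vs Hylo_montana: 12
The smallest is 4, between Glypto_vulgaris and Hylo_montana.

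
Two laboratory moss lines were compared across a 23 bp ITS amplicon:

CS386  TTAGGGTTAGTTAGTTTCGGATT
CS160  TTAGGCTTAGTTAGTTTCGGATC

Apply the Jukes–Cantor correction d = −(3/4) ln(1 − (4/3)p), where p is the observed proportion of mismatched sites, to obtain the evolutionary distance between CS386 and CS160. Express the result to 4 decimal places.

Mismatches occur at site 6 (G→C), site 23 (T→C).
p = 2/23 = 0.086957.
d = −0.75 · ln(1 − (4/3)·0.086957) = −0.75 · ln(0.884057) = −0.75 · (-0.123234) = 0.0924.

0.0924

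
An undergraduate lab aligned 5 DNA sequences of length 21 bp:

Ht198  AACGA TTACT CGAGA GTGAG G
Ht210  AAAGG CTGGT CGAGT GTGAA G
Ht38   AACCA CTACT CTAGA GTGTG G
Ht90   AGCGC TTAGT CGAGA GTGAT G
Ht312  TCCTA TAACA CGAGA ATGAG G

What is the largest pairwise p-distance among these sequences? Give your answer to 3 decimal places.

0.619

Pairwise Hamming distances:
  Ht198 vs Ht210: 7
  Ht198 vs Ht38: 4
  Ht198 vs Ht90: 4
  Ht198 vs Ht312: 6
  Ht210 vs Ht38: 9
  Ht210 vs Ht90: 7
  Ht210 vs Ht312: 13
  Ht38 vs Ht90: 8
  Ht38 vs Ht312: 9
  Ht90 vs Ht312: 9
The largest is 13 mismatches, between Ht210 and Ht312; p = 13/21 = 0.619.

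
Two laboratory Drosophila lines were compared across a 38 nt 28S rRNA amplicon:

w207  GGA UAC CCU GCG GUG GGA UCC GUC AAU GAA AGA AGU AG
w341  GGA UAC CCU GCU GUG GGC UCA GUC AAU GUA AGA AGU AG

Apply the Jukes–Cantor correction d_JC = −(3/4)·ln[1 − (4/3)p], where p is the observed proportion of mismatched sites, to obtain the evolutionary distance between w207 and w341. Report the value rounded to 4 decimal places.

Mismatches occur at site 12 (G/U), site 18 (A/C), site 21 (C/A), site 29 (A/U).
p = 4/38 = 0.105263.
d = −0.75 · ln(1 − (4/3)·0.105263) = −0.75 · ln(0.859649) = −0.75 · (-0.151231) = 0.1134.

0.1134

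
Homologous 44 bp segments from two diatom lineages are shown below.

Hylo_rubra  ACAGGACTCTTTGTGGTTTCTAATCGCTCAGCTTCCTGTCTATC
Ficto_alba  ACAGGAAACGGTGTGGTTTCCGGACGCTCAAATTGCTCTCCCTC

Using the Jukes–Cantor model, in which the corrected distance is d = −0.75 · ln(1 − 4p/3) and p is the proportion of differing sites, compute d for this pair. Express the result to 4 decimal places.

0.4141

Mismatches occur at site 7 (C/A), site 8 (T/A), site 10 (T/G), site 11 (T/G), site 21 (T/C), site 22 (A/G), site 23 (A/G), site 24 (T/A), site 31 (G/A), site 32 (C/A), site 35 (C/G), site 38 (G/C), site 41 (T/C), site 42 (A/C).
p = 14/44 = 0.318182.
d = −0.75 · ln(1 − (4/3)·0.318182) = −0.75 · ln(0.575757) = −0.75 · (-0.552070) = 0.4141.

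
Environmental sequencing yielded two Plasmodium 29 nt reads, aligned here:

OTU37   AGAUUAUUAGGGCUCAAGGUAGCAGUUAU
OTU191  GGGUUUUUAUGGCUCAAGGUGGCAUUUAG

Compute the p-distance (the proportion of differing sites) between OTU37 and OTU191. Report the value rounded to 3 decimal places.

0.241

The sequences differ at positions 1 (A/G), 3 (A/G), 6 (A/U), 10 (G/U), 21 (A/G), 25 (G/U), 29 (U/G).
There are 7 differences over 29 sites, so p = 7/29 = 0.241.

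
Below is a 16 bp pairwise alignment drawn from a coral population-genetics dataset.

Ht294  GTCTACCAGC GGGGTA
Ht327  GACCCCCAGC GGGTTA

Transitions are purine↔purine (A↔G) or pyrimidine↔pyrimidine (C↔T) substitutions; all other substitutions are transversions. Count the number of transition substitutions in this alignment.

Mismatches occur at site 2 (T/A, transversion), site 4 (T/C, transition), site 5 (A/C, transversion), site 14 (G/T, transversion).
Of the 4 differences, 1 transition and 3 transversions, so the answer is 1.

1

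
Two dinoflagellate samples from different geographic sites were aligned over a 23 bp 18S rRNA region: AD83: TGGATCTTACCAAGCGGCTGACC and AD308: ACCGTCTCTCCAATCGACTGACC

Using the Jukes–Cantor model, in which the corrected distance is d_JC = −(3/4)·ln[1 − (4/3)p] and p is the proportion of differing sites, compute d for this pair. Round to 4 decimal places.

0.4674

The sequences differ at positions 1 (T/A), 2 (G/C), 3 (G/C), 4 (A/G), 8 (T/C), 9 (A/T), 14 (G/T), 17 (G/A).
p = 8/23 = 0.347826.
d = −0.75 · ln(1 − (4/3)·0.347826) = −0.75 · ln(0.536232) = −0.75 · (-0.623188) = 0.4674.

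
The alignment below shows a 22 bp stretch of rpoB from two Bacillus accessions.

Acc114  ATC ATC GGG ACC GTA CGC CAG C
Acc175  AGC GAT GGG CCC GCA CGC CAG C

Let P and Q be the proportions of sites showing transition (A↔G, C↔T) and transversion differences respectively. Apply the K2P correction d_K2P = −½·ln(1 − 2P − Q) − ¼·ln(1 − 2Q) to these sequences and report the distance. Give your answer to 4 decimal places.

0.3427

Mismatches occur at site 2 (T→G, transversion), site 4 (A→G, transition), site 5 (T→A, transversion), site 6 (C→T, transition), site 10 (A→C, transversion), site 14 (T→C, transition).
Of the 6 differences, 3 transitions and 3 transversions over 22 sites: P = 3/22 = 0.136364, Q = 3/22 = 0.136364.
d = −0.5·ln(0.590908) − 0.25·ln(0.727272) = −0.5·(-0.526095) − 0.25·(-0.318455) = 0.3427.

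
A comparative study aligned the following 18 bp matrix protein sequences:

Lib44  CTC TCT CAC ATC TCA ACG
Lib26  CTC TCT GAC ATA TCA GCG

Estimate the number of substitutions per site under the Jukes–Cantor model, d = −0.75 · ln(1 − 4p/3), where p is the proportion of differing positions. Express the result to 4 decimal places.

Mismatches occur at site 7 (C/G), site 12 (C/A), site 16 (A/G).
p = 3/18 = 0.166667.
d = −0.75 · ln(1 − (4/3)·0.166667) = −0.75 · ln(0.777777) = −0.75 · (-0.251315) = 0.1885.

0.1885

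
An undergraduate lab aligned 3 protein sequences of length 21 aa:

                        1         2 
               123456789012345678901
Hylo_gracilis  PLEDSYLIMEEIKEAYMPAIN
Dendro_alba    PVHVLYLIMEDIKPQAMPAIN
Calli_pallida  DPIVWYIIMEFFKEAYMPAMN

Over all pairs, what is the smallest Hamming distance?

8

Pairwise Hamming distances:
  Hylo_gracilis vs Dendro_alba: 8
  Hylo_gracilis vs Calli_pallida: 9
  Dendro_alba vs Calli_pallida: 11
The smallest is 8, between Hylo_gracilis and Dendro_alba.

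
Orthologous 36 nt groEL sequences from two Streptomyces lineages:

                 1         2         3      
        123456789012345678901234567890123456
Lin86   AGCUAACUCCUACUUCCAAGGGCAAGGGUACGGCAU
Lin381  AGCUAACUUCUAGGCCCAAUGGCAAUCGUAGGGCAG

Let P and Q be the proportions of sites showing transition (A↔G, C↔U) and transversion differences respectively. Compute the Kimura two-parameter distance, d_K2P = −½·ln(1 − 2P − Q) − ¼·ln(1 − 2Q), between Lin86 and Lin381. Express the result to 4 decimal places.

0.3054

The sequences differ at positions 9 (C/U, transition), 13 (C/G, transversion), 14 (U/G, transversion), 15 (U/C, transition), 20 (G/U, transversion), 26 (G/U, transversion), 27 (G/C, transversion), 31 (C/G, transversion), 36 (U/G, transversion).
Of the 9 differences, 2 transitions and 7 transversions over 36 sites: P = 2/36 = 0.055556, Q = 7/36 = 0.194444.
d = −0.5·ln(0.694444) − 0.25·ln(0.611112) = −0.5·(-0.364644) − 0.25·(-0.492475) = 0.3054.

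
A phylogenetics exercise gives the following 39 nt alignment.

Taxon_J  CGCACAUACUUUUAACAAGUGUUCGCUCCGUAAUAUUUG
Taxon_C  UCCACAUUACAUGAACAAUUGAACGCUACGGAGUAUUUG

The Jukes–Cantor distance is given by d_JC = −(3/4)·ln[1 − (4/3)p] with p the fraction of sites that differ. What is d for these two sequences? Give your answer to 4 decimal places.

0.4408

Mismatches occur at site 1 (C↔U), site 2 (G↔C), site 8 (A↔U), site 9 (C↔A), site 10 (U↔C), site 11 (U↔A), site 13 (U↔G), site 19 (G↔U), site 22 (U↔A), site 23 (U↔A), site 28 (C↔A), site 31 (U↔G), site 33 (A↔G).
p = 13/39 = 0.333333.
d = −0.75 · ln(1 − (4/3)·0.333333) = −0.75 · ln(0.555556) = −0.75 · (-0.587786) = 0.4408.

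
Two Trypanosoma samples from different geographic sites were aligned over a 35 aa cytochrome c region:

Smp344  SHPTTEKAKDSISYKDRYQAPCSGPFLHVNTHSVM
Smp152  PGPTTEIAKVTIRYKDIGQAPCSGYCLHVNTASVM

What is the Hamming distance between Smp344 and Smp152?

Differing sites — 1:S/P; 2:H/G; 7:K/I; 10:D/V; 11:S/T; 13:S/R; 17:R/I; 18:Y/G; 25:P/Y; 26:F/C; 32:H/A.
That gives 11 mismatches out of 35 aligned sites, so the Hamming distance is 11.

11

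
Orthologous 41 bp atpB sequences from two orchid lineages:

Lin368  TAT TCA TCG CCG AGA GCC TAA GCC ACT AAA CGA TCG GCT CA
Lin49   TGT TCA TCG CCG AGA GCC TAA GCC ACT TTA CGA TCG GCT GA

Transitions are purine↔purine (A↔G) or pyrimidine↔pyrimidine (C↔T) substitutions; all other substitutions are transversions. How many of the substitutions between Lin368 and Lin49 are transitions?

1

The sequences differ at positions 2 (A/G, transition), 28 (A/T, transversion), 29 (A/T, transversion), 40 (C/G, transversion).
Of the 4 differences, 1 transition and 3 transversions, so the answer is 1.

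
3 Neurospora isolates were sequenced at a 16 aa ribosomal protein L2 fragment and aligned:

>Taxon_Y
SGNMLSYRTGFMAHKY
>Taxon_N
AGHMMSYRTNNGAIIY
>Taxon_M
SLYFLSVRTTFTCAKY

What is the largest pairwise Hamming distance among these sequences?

12

Pairwise Hamming distances:
  Taxon_Y vs Taxon_N: 8
  Taxon_Y vs Taxon_M: 8
  Taxon_N vs Taxon_M: 12
The largest is 12, between Taxon_N and Taxon_M.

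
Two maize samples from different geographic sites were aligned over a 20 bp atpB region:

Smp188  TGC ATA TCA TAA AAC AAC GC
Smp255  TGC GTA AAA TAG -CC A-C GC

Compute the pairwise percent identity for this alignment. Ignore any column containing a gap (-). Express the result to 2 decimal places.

72.22%

Excluding the 2 gap columns leaves 18 comparable sites.
The sequences differ at positions 4 (A/G), 7 (T/A), 8 (C/A), 12 (A/G), 14 (A/C).
13 of the 18 comparable sites match, so the percent identity is 13/18 × 100 = 72.22%.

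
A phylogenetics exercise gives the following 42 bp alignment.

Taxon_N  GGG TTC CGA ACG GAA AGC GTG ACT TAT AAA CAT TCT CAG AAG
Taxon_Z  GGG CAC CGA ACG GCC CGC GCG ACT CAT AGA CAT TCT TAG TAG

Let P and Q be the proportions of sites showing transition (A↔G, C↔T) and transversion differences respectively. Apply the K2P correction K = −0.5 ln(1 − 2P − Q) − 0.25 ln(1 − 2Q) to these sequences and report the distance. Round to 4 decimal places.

0.2889

Mismatches occur at site 4 (T/C, transition), site 5 (T/A, transversion), site 14 (A/C, transversion), site 15 (A/C, transversion), site 16 (A/C, transversion), site 20 (T/C, transition), site 25 (T/C, transition), site 29 (A/G, transition), site 37 (C/T, transition), site 40 (A/T, transversion).
Of the 10 differences, 5 transitions and 5 transversions over 42 sites: P = 5/42 = 0.119048, Q = 5/42 = 0.119048.
d = −0.5·ln(0.642856) − 0.25·ln(0.761904) = −0.5·(-0.441835) − 0.25·(-0.271935) = 0.2889.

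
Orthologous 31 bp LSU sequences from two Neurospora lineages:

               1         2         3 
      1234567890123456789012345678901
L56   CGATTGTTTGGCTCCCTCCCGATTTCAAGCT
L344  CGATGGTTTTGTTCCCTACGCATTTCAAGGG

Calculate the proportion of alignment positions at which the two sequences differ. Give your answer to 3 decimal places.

0.258

Mismatches occur at site 5 (T→G), site 10 (G→T), site 12 (C→T), site 18 (C→A), site 20 (C→G), site 21 (G→C), site 30 (C→G), site 31 (T→G).
There are 8 differences over 31 sites, so p = 8/31 = 0.258.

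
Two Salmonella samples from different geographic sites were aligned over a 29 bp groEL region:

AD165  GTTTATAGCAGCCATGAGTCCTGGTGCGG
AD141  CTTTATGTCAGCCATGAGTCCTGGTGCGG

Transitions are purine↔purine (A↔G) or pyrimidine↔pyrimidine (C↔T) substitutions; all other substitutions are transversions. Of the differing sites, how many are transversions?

Differing sites — 1:G/C (Tv); 7:A/G (Ti); 8:G/T (Tv).
Of the 3 differences, 1 transition and 2 transversions, so the answer is 2.

2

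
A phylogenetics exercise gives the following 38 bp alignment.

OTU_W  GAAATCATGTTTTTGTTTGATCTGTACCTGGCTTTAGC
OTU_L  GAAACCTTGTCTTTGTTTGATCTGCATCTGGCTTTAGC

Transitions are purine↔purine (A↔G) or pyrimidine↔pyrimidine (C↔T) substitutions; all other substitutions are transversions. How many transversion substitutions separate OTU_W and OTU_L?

The sequences differ at positions 5 (T/C, transition), 7 (A/T, transversion), 11 (T/C, transition), 25 (T/C, transition), 27 (C/T, transition).
Of the 5 differences, 4 transitions and 1 transversion, so the answer is 1.

1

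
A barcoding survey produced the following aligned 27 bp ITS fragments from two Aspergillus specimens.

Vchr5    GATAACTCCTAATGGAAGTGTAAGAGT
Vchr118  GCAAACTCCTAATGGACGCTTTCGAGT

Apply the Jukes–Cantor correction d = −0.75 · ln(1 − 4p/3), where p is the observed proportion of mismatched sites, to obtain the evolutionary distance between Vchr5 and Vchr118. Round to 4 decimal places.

0.3181

The sequences differ at positions 2 (A/C), 3 (T/A), 17 (A/C), 19 (T/C), 20 (G/T), 22 (A/T), 23 (A/C).
p = 7/27 = 0.259259.
d = −0.75 · ln(1 − (4/3)·0.259259) = −0.75 · ln(0.654321) = −0.75 · (-0.424157) = 0.3181.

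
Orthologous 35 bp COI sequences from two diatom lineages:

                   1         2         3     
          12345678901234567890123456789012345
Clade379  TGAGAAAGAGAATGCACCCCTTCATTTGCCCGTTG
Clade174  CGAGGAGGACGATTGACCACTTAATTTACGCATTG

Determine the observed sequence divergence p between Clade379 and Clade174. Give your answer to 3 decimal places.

Mismatches occur at site 1 (T/C), site 5 (A/G), site 7 (A/G), site 10 (G/C), site 11 (A/G), site 14 (G/T), site 15 (C/G), site 19 (C/A), site 23 (C/A), site 28 (G/A), site 30 (C/G), site 32 (G/A).
There are 12 differences over 35 sites, so p = 12/35 = 0.343.

0.343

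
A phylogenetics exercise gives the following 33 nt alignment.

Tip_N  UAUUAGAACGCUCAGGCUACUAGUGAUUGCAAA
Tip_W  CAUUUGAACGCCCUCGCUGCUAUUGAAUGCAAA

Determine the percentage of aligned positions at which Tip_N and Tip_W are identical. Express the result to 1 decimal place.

Differing sites — 1:U/C; 5:A/U; 12:U/C; 14:A/U; 15:G/C; 19:A/G; 23:G/U; 27:U/A.
25 of the 33 sites match, so the percent identity is 25/33 × 100 = 75.8%.

75.8%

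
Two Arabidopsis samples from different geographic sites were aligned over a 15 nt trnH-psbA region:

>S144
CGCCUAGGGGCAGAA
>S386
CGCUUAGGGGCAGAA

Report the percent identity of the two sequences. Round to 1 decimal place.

93.3%

A single mismatch occurs at site 4 (C↔U).
14 of the 15 sites match, so the percent identity is 14/15 × 100 = 93.3%.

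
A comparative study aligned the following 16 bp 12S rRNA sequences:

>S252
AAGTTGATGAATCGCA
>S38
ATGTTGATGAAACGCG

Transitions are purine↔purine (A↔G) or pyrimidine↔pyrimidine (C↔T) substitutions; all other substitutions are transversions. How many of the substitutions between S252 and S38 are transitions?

Differing sites — 2:A/T (Tv); 12:T/A (Tv); 16:A/G (Ti).
Of the 3 differences, 1 transition and 2 transversions, so the answer is 1.

1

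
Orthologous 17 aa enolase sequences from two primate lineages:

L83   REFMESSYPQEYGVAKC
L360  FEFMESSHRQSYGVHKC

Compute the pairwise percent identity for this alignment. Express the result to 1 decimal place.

70.6%

Differing sites — 1:R/F; 8:Y/H; 9:P/R; 11:E/S; 15:A/H.
12 of the 17 sites match, so the percent identity is 12/17 × 100 = 70.6%.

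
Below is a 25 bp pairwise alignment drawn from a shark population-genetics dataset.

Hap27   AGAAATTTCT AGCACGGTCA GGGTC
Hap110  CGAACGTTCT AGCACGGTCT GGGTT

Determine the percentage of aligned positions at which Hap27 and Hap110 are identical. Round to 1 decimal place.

Differing sites — 1:A/C; 5:A/C; 6:T/G; 20:A/T; 25:C/T.
20 of the 25 sites match, so the percent identity is 20/25 × 100 = 80.0%.

80.0%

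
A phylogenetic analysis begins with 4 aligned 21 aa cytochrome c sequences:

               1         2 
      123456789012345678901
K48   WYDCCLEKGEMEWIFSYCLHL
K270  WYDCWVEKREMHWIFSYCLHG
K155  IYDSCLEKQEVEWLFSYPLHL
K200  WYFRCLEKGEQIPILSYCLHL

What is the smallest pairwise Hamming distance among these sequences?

Pairwise Hamming distances:
  K48 vs K270: 5
  K48 vs K155: 6
  K48 vs K200: 6
  K270 vs K155: 10
  K270 vs K200: 10
  K155 vs K200: 10
The smallest is 5, between K48 and K270.

5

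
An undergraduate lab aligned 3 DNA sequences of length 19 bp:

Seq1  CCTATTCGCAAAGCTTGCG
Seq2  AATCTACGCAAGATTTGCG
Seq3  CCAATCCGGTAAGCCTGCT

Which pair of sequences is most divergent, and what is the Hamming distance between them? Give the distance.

12

Pairwise Hamming distances:
  Seq1 vs Seq2: 7
  Seq1 vs Seq3: 6
  Seq2 vs Seq3: 12
The largest is 12, between Seq2 and Seq3.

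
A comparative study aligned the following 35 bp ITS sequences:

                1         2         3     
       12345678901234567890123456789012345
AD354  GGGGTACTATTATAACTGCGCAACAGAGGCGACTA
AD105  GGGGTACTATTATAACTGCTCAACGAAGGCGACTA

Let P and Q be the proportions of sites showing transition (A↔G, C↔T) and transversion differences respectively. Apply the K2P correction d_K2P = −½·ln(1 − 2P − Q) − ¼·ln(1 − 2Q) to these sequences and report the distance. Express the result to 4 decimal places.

0.0918

Mismatches occur at site 20 (G↔T, transversion), site 25 (A↔G, transition), site 26 (G↔A, transition).
Of the 3 differences, 2 transitions and 1 transversion over 35 sites: P = 2/35 = 0.057143, Q = 1/35 = 0.028571.
d = −0.5·ln(0.857143) − 0.25·ln(0.942858) = −0.5·(-0.154151) − 0.25·(-0.058840) = 0.0918.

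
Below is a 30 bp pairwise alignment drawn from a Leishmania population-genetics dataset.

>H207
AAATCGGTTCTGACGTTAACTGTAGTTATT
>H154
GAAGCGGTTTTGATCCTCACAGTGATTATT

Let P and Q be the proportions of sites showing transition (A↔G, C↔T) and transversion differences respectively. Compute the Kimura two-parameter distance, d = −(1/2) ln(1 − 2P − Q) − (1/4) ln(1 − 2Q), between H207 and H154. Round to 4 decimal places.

0.4586

The sequences differ at positions 1 (A/G, transition), 4 (T/G, transversion), 10 (C/T, transition), 14 (C/T, transition), 15 (G/C, transversion), 16 (T/C, transition), 18 (A/C, transversion), 21 (T/A, transversion), 24 (A/G, transition), 25 (G/A, transition).
Of the 10 differences, 6 transitions and 4 transversions over 30 sites: P = 6/30 = 0.200000, Q = 4/30 = 0.133333.
d = −0.5·ln(0.466667) − 0.25·ln(0.733334) = −0.5·(-0.762139) − 0.25·(-0.310154) = 0.4586.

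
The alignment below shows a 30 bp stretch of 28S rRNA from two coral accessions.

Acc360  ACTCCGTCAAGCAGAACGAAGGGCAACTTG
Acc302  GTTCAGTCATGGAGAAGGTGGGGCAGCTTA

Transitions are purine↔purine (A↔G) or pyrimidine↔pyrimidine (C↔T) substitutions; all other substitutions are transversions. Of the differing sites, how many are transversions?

5

Differing sites — 1:A/G (Ti); 2:C/T (Ti); 5:C/A (Tv); 10:A/T (Tv); 12:C/G (Tv); 17:C/G (Tv); 19:A/T (Tv); 20:A/G (Ti); 26:A/G (Ti); 30:G/A (Ti).
Of the 10 differences, 5 transitions and 5 transversions, so the answer is 5.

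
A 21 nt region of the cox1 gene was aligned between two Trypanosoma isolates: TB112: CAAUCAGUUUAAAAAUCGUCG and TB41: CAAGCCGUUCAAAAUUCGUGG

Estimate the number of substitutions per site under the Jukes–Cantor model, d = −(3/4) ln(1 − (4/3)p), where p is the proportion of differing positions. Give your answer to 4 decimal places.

Mismatches occur at site 4 (U↔G), site 6 (A↔C), site 10 (U↔C), site 15 (A↔U), site 20 (C↔G).
p = 5/21 = 0.238095.
d = −0.75 · ln(1 − (4/3)·0.238095) = −0.75 · ln(0.682540) = −0.75 · (-0.381934) = 0.2865.

0.2865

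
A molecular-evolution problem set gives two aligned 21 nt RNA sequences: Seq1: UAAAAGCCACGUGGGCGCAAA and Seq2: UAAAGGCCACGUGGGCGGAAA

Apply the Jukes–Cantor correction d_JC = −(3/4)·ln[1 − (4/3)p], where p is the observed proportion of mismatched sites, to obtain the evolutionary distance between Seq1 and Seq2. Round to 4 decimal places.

0.1019

Differing sites — 5:A/G; 18:C/G.
p = 2/21 = 0.095238.
d = −0.75 · ln(1 − (4/3)·0.095238) = −0.75 · ln(0.873016) = −0.75 · (-0.135801) = 0.1019.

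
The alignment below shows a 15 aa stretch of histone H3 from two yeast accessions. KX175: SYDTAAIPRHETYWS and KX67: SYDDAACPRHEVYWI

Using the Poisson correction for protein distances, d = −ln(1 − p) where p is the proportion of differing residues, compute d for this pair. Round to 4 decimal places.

0.3102

Mismatches occur at site 4 (T→D), site 7 (I→C), site 12 (T→V), site 15 (S→I).
p = 4/15 = 0.266667.
d = −ln(1 − 0.266667) = −ln(0.733333) = 0.3102.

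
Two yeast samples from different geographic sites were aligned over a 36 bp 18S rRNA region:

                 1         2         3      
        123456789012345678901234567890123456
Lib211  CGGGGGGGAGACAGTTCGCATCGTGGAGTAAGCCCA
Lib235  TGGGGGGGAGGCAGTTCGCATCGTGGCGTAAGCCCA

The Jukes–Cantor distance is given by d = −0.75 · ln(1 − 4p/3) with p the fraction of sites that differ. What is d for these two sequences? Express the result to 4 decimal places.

The sequences differ at positions 1 (C/T), 11 (A/G), 27 (A/C).
p = 3/36 = 0.083333.
d = −0.75 · ln(1 − (4/3)·0.083333) = −0.75 · ln(0.888889) = −0.75 · (-0.117783) = 0.0883.

0.0883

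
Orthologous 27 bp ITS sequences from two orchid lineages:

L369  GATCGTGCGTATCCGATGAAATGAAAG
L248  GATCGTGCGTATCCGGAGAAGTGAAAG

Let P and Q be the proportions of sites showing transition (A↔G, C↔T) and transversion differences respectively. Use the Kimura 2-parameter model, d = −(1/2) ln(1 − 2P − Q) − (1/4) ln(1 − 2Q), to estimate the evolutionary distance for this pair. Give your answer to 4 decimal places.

0.1216

Differing sites — 16:A/G (Ti); 17:T/A (Tv); 21:A/G (Ti).
Of the 3 differences, 2 transitions and 1 transversion over 27 sites: P = 2/27 = 0.074074, Q = 1/27 = 0.037037.
d = −0.5·ln(0.814815) − 0.25·ln(0.925926) = −0.5·(-0.204794) − 0.25·(-0.076961) = 0.1216.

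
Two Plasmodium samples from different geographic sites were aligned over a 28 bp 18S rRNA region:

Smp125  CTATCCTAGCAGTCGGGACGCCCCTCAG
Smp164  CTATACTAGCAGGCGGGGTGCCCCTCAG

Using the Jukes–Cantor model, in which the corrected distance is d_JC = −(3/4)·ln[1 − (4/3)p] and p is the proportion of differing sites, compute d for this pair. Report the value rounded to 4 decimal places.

Mismatches occur at site 5 (C→A), site 13 (T→G), site 18 (A→G), site 19 (C→T).
p = 4/28 = 0.142857.
d = −0.75 · ln(1 − (4/3)·0.142857) = −0.75 · ln(0.809524) = −0.75 · (-0.211309) = 0.1585.

0.1585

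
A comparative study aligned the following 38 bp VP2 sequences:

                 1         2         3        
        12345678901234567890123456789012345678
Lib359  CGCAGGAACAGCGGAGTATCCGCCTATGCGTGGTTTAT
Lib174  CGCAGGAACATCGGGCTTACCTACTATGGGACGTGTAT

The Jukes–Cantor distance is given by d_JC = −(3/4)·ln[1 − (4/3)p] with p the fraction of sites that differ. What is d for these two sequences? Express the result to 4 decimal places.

0.3658

The sequences differ at positions 11 (G/T), 15 (A/G), 16 (G/C), 18 (A/T), 19 (T/A), 22 (G/T), 23 (C/A), 29 (C/G), 31 (T/A), 32 (G/C), 35 (T/G).
p = 11/38 = 0.289474.
d = −0.75 · ln(1 − (4/3)·0.289474) = −0.75 · ln(0.614035) = −0.75 · (-0.487703) = 0.3658.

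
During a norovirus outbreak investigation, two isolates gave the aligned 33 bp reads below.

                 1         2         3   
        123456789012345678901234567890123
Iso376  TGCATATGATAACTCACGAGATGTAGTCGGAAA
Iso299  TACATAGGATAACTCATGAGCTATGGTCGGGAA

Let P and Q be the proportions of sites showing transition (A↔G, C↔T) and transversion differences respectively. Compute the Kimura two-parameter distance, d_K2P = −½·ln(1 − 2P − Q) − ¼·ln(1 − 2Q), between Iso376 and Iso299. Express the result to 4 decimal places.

The sequences differ at positions 2 (G/A, transition), 7 (T/G, transversion), 17 (C/T, transition), 21 (A/C, transversion), 23 (G/A, transition), 25 (A/G, transition), 31 (A/G, transition).
Of the 7 differences, 5 transitions and 2 transversions over 33 sites: P = 5/33 = 0.151515, Q = 2/33 = 0.060606.
d = −0.5·ln(0.636364) − 0.25·ln(0.878788) = −0.5·(-0.451985) − 0.25·(-0.129212) = 0.2583.

0.2583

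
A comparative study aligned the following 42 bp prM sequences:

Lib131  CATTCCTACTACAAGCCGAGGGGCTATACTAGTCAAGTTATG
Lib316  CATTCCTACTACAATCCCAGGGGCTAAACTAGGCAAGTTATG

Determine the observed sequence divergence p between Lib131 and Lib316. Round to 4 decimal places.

0.0952

Differing sites — 15:G/T; 18:G/C; 27:T/A; 33:T/G.
There are 4 differences over 42 sites, so p = 4/42 = 0.0952.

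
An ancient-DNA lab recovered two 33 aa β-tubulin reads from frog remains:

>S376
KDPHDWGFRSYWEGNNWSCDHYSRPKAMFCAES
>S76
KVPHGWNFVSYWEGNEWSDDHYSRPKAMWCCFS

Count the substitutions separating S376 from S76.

9

Differing sites — 2:D/V; 5:D/G; 7:G/N; 9:R/V; 16:N/E; 19:C/D; 29:F/W; 31:A/C; 32:E/F.
That gives 9 mismatches out of 33 aligned sites, so the Hamming distance is 9.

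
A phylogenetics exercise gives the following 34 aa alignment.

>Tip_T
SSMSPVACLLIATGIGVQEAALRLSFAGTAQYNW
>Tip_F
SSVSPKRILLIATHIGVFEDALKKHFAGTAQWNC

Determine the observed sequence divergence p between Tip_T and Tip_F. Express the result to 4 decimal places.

Mismatches occur at site 3 (M↔V), site 6 (V↔K), site 7 (A↔R), site 8 (C↔I), site 14 (G↔H), site 18 (Q↔F), site 20 (A↔D), site 23 (R↔K), site 24 (L↔K), site 25 (S↔H), site 32 (Y↔W), site 34 (W↔C).
There are 12 differences over 34 sites, so p = 12/34 = 0.3529.

0.3529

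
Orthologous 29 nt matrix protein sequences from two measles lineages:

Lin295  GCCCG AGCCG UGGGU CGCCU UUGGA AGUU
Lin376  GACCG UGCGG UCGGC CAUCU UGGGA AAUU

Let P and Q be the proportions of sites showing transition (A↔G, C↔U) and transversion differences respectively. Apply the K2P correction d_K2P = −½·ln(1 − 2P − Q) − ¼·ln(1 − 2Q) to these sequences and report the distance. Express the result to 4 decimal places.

0.4031

The sequences differ at positions 2 (C/A, transversion), 6 (A/U, transversion), 9 (C/G, transversion), 12 (G/C, transversion), 15 (U/C, transition), 17 (G/A, transition), 18 (C/U, transition), 22 (U/G, transversion), 27 (G/A, transition).
Of the 9 differences, 4 transitions and 5 transversions over 29 sites: P = 4/29 = 0.137931, Q = 5/29 = 0.172414.
d = −0.5·ln(0.551724) − 0.25·ln(0.655172) = −0.5·(-0.594707) − 0.25·(-0.422857) = 0.4031.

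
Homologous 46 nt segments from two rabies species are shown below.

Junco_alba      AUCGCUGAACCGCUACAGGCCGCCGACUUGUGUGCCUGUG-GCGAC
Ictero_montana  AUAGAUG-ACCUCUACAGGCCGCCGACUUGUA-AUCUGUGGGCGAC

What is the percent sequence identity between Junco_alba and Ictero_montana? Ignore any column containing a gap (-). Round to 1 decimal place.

86.0%

Excluding the 3 gap columns leaves 43 comparable sites.
Differing sites — 3:C/A; 5:C/A; 12:G/U; 32:G/A; 34:G/A; 35:C/U.
37 of the 43 comparable sites match, so the percent identity is 37/43 × 100 = 86.0%.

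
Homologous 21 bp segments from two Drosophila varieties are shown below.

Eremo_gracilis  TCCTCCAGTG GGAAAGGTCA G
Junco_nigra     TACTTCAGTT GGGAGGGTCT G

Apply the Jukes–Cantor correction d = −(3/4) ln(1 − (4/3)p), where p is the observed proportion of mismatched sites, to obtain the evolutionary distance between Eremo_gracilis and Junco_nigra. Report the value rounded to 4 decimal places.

0.3597

Mismatches occur at site 2 (C↔A), site 5 (C↔T), site 10 (G↔T), site 13 (A↔G), site 15 (A↔G), site 20 (A↔T).
p = 6/21 = 0.285714.
d = −0.75 · ln(1 − (4/3)·0.285714) = −0.75 · ln(0.619048) = −0.75 · (-0.479572) = 0.3597.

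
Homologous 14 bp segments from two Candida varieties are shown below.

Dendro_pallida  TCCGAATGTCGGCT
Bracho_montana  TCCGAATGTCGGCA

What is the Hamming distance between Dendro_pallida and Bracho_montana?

1

The sequences differ at position 14 (T/A).
That gives 1 mismatch out of 14 aligned sites, so the Hamming distance is 1.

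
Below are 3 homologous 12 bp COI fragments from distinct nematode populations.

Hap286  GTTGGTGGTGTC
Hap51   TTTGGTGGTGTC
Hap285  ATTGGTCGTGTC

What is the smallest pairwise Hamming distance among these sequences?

Pairwise Hamming distances:
  Hap286 vs Hap51: 1
  Hap286 vs Hap285: 2
  Hap51 vs Hap285: 2
The smallest is 1, between Hap286 and Hap51.

1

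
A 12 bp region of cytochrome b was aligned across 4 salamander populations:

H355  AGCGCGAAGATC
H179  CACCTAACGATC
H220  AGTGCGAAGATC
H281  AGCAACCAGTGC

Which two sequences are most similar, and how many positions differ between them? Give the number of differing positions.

Pairwise Hamming distances:
  H355 vs H179: 6
  H355 vs H220: 1
  H355 vs H281: 6
  H179 vs H220: 7
  H179 vs H281: 9
  H220 vs H281: 7
The smallest is 1, between H355 and H220.

1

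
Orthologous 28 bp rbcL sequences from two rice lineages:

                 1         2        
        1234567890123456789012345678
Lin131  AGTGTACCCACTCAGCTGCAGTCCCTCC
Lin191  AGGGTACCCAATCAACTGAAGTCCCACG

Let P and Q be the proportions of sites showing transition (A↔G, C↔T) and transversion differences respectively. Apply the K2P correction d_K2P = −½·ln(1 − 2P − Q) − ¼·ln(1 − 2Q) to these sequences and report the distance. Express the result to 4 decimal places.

0.2543

The sequences differ at positions 3 (T/G, transversion), 11 (C/A, transversion), 15 (G/A, transition), 19 (C/A, transversion), 26 (T/A, transversion), 28 (C/G, transversion).
Of the 6 differences, 1 transition and 5 transversions over 28 sites: P = 1/28 = 0.035714, Q = 5/28 = 0.178571.
d = −0.5·ln(0.750001) − 0.25·ln(0.642858) = −0.5·(-0.287681) − 0.25·(-0.441831) = 0.2543.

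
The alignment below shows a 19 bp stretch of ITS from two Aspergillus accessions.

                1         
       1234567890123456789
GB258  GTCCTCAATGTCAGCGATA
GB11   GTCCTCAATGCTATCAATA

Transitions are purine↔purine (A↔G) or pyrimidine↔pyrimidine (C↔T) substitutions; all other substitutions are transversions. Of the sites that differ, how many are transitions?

Mismatches occur at site 11 (T→C, transition), site 12 (C→T, transition), site 14 (G→T, transversion), site 16 (G→A, transition).
Of the 4 differences, 3 transitions and 1 transversion, so the answer is 3.

3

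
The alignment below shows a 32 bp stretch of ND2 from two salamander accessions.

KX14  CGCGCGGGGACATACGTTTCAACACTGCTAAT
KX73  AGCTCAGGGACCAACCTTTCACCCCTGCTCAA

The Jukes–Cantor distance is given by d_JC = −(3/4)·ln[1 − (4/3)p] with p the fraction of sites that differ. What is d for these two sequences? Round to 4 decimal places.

Differing sites — 1:C/A; 4:G/T; 6:G/A; 12:A/C; 13:T/A; 16:G/C; 22:A/C; 24:A/C; 30:A/C; 32:T/A.
p = 10/32 = 0.312500.
d = −0.75 · ln(1 − (4/3)·0.312500) = −0.75 · ln(0.583333) = −0.75 · (-0.538997) = 0.4042.

0.4042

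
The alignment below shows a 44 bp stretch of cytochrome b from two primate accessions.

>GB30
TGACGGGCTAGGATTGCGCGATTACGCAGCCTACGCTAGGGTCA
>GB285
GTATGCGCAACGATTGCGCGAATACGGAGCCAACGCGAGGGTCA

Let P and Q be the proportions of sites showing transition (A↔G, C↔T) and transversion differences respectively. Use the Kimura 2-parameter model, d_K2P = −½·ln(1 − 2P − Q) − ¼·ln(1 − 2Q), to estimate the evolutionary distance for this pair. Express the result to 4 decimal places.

0.2754

The sequences differ at positions 1 (T/G, transversion), 2 (G/T, transversion), 4 (C/T, transition), 6 (G/C, transversion), 9 (T/A, transversion), 11 (G/C, transversion), 22 (T/A, transversion), 27 (C/G, transversion), 32 (T/A, transversion), 37 (T/G, transversion).
Of the 10 differences, 1 transition and 9 transversions over 44 sites: P = 1/44 = 0.022727, Q = 9/44 = 0.204545.
d = −0.5·ln(0.750001) − 0.25·ln(0.590910) = −0.5·(-0.287681) − 0.25·(-0.526092) = 0.2754.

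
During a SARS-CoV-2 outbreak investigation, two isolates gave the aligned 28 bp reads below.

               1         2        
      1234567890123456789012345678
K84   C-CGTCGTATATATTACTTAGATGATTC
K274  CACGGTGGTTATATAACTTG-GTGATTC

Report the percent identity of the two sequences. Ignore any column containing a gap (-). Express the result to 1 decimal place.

73.1%

Excluding the 2 gap columns leaves 26 comparable sites.
Mismatches occur at site 5 (T/G), site 6 (C/T), site 8 (T/G), site 9 (A/T), site 15 (T/A), site 20 (A/G), site 22 (A/G).
19 of the 26 comparable sites match, so the percent identity is 19/26 × 100 = 73.1%.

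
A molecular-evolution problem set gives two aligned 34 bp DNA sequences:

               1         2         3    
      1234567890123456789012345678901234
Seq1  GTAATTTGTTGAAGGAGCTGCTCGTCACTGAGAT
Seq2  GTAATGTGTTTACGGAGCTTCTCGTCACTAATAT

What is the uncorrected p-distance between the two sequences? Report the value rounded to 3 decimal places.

0.176

Differing sites — 6:T/G; 11:G/T; 13:A/C; 20:G/T; 30:G/A; 32:G/T.
There are 6 differences over 34 sites, so p = 6/34 = 0.176.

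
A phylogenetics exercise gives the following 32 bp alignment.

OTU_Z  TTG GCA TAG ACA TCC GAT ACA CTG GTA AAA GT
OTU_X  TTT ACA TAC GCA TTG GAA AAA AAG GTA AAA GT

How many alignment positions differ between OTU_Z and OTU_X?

Mismatches occur at site 3 (G/T), site 4 (G/A), site 9 (G/C), site 10 (A/G), site 14 (C/T), site 15 (C/G), site 18 (T/A), site 20 (C/A), site 22 (C/A), site 23 (T/A).
That gives 10 mismatches out of 32 aligned sites, so the Hamming distance is 10.

10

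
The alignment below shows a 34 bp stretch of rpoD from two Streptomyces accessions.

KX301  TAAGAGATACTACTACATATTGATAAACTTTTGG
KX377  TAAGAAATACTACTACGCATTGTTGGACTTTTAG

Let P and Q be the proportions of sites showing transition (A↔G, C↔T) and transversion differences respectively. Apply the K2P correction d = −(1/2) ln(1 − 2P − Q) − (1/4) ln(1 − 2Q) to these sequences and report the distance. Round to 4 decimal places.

Differing sites — 6:G/A (Ti); 17:A/G (Ti); 18:T/C (Ti); 23:A/T (Tv); 25:A/G (Ti); 26:A/G (Ti); 33:G/A (Ti).
Of the 7 differences, 6 transitions and 1 transversion over 34 sites: P = 6/34 = 0.176471, Q = 1/34 = 0.029412.
d = −0.5·ln(0.617646) − 0.25·ln(0.941176) = −0.5·(-0.481840) − 0.25·(-0.060625) = 0.2561.

0.2561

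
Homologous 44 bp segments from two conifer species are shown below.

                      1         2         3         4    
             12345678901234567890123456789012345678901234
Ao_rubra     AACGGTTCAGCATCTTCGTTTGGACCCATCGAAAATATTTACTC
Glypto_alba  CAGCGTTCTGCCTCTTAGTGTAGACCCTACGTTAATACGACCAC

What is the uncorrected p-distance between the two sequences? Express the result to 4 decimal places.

0.3864

The sequences differ at positions 1 (A/C), 3 (C/G), 4 (G/C), 9 (A/T), 12 (A/C), 17 (C/A), 20 (T/G), 22 (G/A), 28 (A/T), 29 (T/A), 32 (A/T), 33 (A/T), 38 (T/C), 39 (T/G), 40 (T/A), 41 (A/C), 43 (T/A).
There are 17 differences over 44 sites, so p = 17/44 = 0.3864.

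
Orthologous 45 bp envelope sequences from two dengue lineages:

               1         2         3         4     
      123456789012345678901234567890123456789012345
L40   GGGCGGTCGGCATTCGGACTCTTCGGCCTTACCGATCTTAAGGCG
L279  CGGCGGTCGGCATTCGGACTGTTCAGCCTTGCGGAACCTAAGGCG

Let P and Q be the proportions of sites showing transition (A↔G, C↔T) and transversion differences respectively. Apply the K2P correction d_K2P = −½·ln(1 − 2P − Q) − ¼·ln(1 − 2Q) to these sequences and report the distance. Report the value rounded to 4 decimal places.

0.1746

Mismatches occur at site 1 (G→C, transversion), site 21 (C→G, transversion), site 25 (G→A, transition), site 31 (A→G, transition), site 33 (C→G, transversion), site 36 (T→A, transversion), site 38 (T→C, transition).
Of the 7 differences, 3 transitions and 4 transversions over 45 sites: P = 3/45 = 0.066667, Q = 4/45 = 0.088889.
d = −0.5·ln(0.777777) − 0.25·ln(0.822222) = −0.5·(-0.251315) − 0.25·(-0.195745) = 0.1746.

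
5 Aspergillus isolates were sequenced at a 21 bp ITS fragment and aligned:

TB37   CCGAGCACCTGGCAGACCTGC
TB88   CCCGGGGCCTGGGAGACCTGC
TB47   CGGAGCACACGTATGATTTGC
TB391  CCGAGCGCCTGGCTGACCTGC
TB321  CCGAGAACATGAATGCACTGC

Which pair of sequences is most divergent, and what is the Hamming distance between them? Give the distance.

Pairwise Hamming distances:
  TB37 vs TB88: 5
  TB37 vs TB47: 8
  TB37 vs TB391: 2
  TB37 vs TB321: 7
  TB88 vs TB47: 12
  TB88 vs TB391: 5
  TB88 vs TB321: 10
  TB47 vs TB391: 8
  TB47 vs TB321: 7
  TB391 vs TB321: 7
The largest is 12, between TB88 and TB47.

12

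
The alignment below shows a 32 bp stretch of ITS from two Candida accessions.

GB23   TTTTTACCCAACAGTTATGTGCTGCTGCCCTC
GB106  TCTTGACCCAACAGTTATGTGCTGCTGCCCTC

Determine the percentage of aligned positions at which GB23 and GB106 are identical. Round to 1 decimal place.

93.8%

Mismatches occur at site 2 (T→C), site 5 (T→G).
30 of the 32 sites match, so the percent identity is 30/32 × 100 = 93.8%.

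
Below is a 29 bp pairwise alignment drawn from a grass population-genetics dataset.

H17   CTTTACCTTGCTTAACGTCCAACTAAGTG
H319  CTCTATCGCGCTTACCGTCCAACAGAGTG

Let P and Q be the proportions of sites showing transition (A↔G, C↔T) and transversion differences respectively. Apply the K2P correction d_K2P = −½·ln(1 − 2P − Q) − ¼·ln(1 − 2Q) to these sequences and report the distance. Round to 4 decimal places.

0.2964

Differing sites — 3:T/C (Ti); 6:C/T (Ti); 8:T/G (Tv); 9:T/C (Ti); 15:A/C (Tv); 24:T/A (Tv); 25:A/G (Ti).
Of the 7 differences, 4 transitions and 3 transversions over 29 sites: P = 4/29 = 0.137931, Q = 3/29 = 0.103448.
d = −0.5·ln(0.620690) − 0.25·ln(0.793104) = −0.5·(-0.476924) − 0.25·(-0.231801) = 0.2964.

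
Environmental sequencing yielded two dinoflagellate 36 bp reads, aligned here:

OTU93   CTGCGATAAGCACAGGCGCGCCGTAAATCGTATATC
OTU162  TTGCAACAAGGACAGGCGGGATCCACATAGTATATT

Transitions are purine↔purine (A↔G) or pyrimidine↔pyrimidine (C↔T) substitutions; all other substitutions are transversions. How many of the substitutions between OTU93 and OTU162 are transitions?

Mismatches occur at site 1 (C/T, transition), site 5 (G/A, transition), site 7 (T/C, transition), site 11 (C/G, transversion), site 19 (C/G, transversion), site 21 (C/A, transversion), site 22 (C/T, transition), site 23 (G/C, transversion), site 24 (T/C, transition), site 26 (A/C, transversion), site 29 (C/A, transversion), site 36 (C/T, transition).
Of the 12 differences, 6 transitions and 6 transversions, so the answer is 6.

6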